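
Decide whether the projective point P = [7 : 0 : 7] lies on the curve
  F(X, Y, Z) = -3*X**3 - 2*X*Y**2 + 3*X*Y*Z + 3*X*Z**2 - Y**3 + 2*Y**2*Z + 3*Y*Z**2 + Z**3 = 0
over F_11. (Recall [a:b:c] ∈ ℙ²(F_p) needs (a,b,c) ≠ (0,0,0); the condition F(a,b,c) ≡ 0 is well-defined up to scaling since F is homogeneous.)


F(7,0,7) ≡ 2 (mod 11); P is NOT on the curve.

Evaluate F(7, 0, 7) term-by-term (mod 11).
  -3*X**3 ↦ -3·343·1·1 = -1029
  -2*X*Y**2 ↦ -2·7·0·1 = 0
  3*X*Y*Z ↦ 3·7·0·7 = 0
  3*X*Z**2 ↦ 3·7·1·49 = 1029
  -Y**3 ↦ -1·1·0·1 = 0
  2*Y**2*Z ↦ 2·1·0·7 = 0
  3*Y*Z**2 ↦ 3·1·0·49 = 0
  Z**3 ↦ 1·1·1·343 = 343
Sum: F(7, 0, 7) = (-1029) + (0) + (0) + (1029) + (0) + (0) + (0) + (343) = 343.
Reducing mod 11: 343 ≡ 2 (mod 11).
Since F(a, b, c) ≡ 2 ≠ 0 (mod 11), P does NOT lie on the curve.


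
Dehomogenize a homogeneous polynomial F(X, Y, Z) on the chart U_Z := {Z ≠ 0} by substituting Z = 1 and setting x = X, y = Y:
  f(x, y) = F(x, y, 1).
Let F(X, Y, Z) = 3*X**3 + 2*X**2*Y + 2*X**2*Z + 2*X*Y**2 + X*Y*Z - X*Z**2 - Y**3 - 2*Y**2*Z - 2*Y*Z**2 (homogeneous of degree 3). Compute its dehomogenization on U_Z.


f(x, y) = 3*x**3 + 2*x**2*y + 2*x**2 + 2*x*y**2 + x*y - x - y**3 - 2*y**2 - 2*y

On U_Z we set Z = 1. Each monomial c·X^i·Y^j·Z^k in F becomes c·x^i·y^j·1^k = c·x^i·y^j.
Substituting Z = 1: F(X, Y, 1) = 3*x**3 + 2*x**2*y + 2*x**2 + 2*x*y**2 + x*y - x - y**3 - 2*y**2 - 2*y.
Note: deg(f) ≤ deg(F) = 3; strict inequality happens when F is divisible by Z (lost terms).


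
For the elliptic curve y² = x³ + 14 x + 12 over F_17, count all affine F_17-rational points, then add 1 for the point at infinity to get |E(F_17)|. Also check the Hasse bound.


Affine points = {(3, 8), (3, 9), (4, 8), (4, 9), (9, 0), (10, 8), (10, 9), (11, 1), (11, 16), (12, 2), (12, 15)}; affine count = 11; |E(F_17)| = 12.

Discriminant check: Δ ∝ 4a³ + 27b² = 4·14³ + 27·12² = 4·2744 + 27·144 ≡ 6 (mod 17). Nonzero ⇒ E is nonsingular.
For each x ∈ F_17, compute rhs = x³ + 14·x + 12 mod 17, then count y ∈ F_17 with y² ≡ rhs.
  x = 0: rhs = 12, matching y values: none (0 points).
  x = 1: rhs = 10, matching y values: none (0 points).
  x = 2: rhs = 14, matching y values: none (0 points).
  x = 3: rhs = 13, matching y values: 8, 9 (2 points).
  x = 4: rhs = 13, matching y values: 8, 9 (2 points).
  x = 5: rhs = 3, matching y values: none (0 points).
  x = 6: rhs = 6, matching y values: none (0 points).
  x = 7: rhs = 11, matching y values: none (0 points).
  x = 8: rhs = 7, matching y values: none (0 points).
  x = 9: rhs = 0, matching y values: 0 (1 points).
  x = 10: rhs = 13, matching y values: 8, 9 (2 points).
  x = 11: rhs = 1, matching y values: 1, 16 (2 points).
  x = 12: rhs = 4, matching y values: 2, 15 (2 points).
  x = 13: rhs = 11, matching y values: none (0 points).
  x = 14: rhs = 11, matching y values: none (0 points).
  x = 15: rhs = 10, matching y values: none (0 points).
  x = 16: rhs = 14, matching y values: none (0 points).
Total affine count: 11.
Full point count |E(F_17)| = 11 + 1 = 12.
Hasse bound: |12 − (17+1)| = |-6| = 6 ≤ 2√17 ≈ 8.2462 ✓.


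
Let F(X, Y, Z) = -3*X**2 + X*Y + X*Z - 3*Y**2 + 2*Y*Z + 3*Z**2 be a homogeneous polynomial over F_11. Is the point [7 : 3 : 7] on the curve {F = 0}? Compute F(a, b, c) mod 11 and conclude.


F(7,3,7) ≡ 8 (mod 11); P is NOT on the curve.

Evaluate F(7, 3, 7) term-by-term (mod 11).
  -3*X**2 ↦ -3·49·1·1 = -147
  X*Y ↦ 1·7·3·1 = 21
  X*Z ↦ 1·7·1·7 = 49
  -3*Y**2 ↦ -3·1·9·1 = -27
  2*Y*Z ↦ 2·1·3·7 = 42
  3*Z**2 ↦ 3·1·1·49 = 147
Sum: F(7, 3, 7) = (-147) + (21) + (49) + (-27) + (42) + (147) = 85.
Reducing mod 11: 85 ≡ 8 (mod 11).
Since F(a, b, c) ≡ 8 ≠ 0 (mod 11), P does NOT lie on the curve.


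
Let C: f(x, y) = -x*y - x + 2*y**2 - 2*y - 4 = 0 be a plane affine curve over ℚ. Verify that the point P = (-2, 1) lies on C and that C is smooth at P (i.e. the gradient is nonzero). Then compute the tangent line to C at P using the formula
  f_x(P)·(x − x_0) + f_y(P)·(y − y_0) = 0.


Tangent line at P: -2*x + 4*y - 8 = 0.

Step 1: f(-2, 1) = 0, so P lies on C.
Step 2: partial derivatives
  f_x(x, y) = -y - 1, f_y(x, y) = -x + 4*y - 2.
  f_x(P) = -2, f_y(P) = 4 (gradient nonzero, so P is smooth).
Step 3: tangent line at P: -2·(x − -2) + 4·(y − 1) = 0.
Expanding: -2*x + 4*y - 8 = 0.


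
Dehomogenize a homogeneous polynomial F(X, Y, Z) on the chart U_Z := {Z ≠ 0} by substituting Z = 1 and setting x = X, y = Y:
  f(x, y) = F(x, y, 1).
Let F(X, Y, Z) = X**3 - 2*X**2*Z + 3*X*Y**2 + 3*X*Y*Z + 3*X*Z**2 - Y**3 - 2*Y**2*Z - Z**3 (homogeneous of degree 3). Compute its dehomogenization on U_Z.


f(x, y) = x**3 - 2*x**2 + 3*x*y**2 + 3*x*y + 3*x - y**3 - 2*y**2 - 1

On U_Z we set Z = 1. Each monomial c·X^i·Y^j·Z^k in F becomes c·x^i·y^j·1^k = c·x^i·y^j.
Substituting Z = 1: F(X, Y, 1) = x**3 - 2*x**2 + 3*x*y**2 + 3*x*y + 3*x - y**3 - 2*y**2 - 1.
Note: deg(f) ≤ deg(F) = 3; strict inequality happens when F is divisible by Z (lost terms).


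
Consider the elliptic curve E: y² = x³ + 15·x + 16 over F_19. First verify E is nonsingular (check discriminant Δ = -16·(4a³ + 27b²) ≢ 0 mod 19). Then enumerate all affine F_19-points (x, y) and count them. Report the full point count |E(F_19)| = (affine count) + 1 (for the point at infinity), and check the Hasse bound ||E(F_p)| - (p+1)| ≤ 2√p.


Affine points = {(0, 4), (0, 15), (2, 4), (2, 15), (4, 8), (4, 11), (5, 8), (5, 11), (9, 5), (9, 14), (10, 8), (10, 11), (11, 7), (11, 12), (12, 9), (12, 10), (14, 5), (14, 14), (15, 5), (15, 14), (16, 1), (16, 18), (17, 4), (17, 15), (18, 0)}; affine count = 25; |E(F_19)| = 26.

Discriminant check: Δ ∝ 4a³ + 27b² = 4·15³ + 27·16² = 4·3375 + 27·256 ≡ 6 (mod 19). Nonzero ⇒ E is nonsingular.
For each x ∈ F_19, compute rhs = x³ + 15·x + 16 mod 19, then count y ∈ F_19 with y² ≡ rhs.
  x = 0: rhs = 16, matching y values: 4, 15 (2 points).
  x = 1: rhs = 13, matching y values: none (0 points).
  x = 2: rhs = 16, matching y values: 4, 15 (2 points).
  x = 3: rhs = 12, matching y values: none (0 points).
  x = 4: rhs = 7, matching y values: 8, 11 (2 points).
  x = 5: rhs = 7, matching y values: 8, 11 (2 points).
  x = 6: rhs = 18, matching y values: none (0 points).
  x = 7: rhs = 8, matching y values: none (0 points).
  x = 8: rhs = 2, matching y values: none (0 points).
  x = 9: rhs = 6, matching y values: 5, 14 (2 points).
  x = 10: rhs = 7, matching y values: 8, 11 (2 points).
  x = 11: rhs = 11, matching y values: 7, 12 (2 points).
  x = 12: rhs = 5, matching y values: 9, 10 (2 points).
  x = 13: rhs = 14, matching y values: none (0 points).
  x = 14: rhs = 6, matching y values: 5, 14 (2 points).
  x = 15: rhs = 6, matching y values: 5, 14 (2 points).
  x = 16: rhs = 1, matching y values: 1, 18 (2 points).
  x = 17: rhs = 16, matching y values: 4, 15 (2 points).
  x = 18: rhs = 0, matching y values: 0 (1 points).
Total affine count: 25.
Full point count |E(F_19)| = 25 + 1 = 26.
Hasse bound: |26 − (19+1)| = |6| = 6 ≤ 2√19 ≈ 8.7178 ✓.


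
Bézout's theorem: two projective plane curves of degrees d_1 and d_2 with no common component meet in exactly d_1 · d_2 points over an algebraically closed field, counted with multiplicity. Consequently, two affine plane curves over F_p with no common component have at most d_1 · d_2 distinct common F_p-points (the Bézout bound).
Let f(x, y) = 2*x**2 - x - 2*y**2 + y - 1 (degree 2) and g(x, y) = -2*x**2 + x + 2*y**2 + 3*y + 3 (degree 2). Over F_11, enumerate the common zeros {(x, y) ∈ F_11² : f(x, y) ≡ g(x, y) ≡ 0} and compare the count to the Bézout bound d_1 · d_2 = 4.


Common zeros: ∅; count = 0; Bézout bound = 4.

deg(f) = 2, deg(g) = 2, so Bézout bound = 4.
Scan x ∈ F_11. For each x, list the y ∈ F_11 with f(x, y) ≡ 0 and those with g(x, y) ≡ 0 (mod 11); the common zeros in that column are the intersection.
  x = 0: f ≡ 0 at y ∈ {8, 9}; g ≡ 0 at y ∈ ∅; common: ∅.
  x = 1: f ≡ 0 at y ∈ {0, 6}; g ≡ 0 at y ∈ {7, 8}; common: ∅.
  x = 2: f ≡ 0 at y ∈ ∅; g ≡ 0 at y ∈ {2}; common: ∅.
  x = 3: f ≡ 0 at y ∈ {7, 10}; g ≡ 0 at y ∈ ∅; common: ∅.
  x = 4: f ≡ 0 at y ∈ ∅; g ≡ 0 at y ∈ {2}; common: ∅.
  x = 5: f ≡ 0 at y ∈ {0, 6}; g ≡ 0 at y ∈ {7, 8}; common: ∅.
  x = 6: f ≡ 0 at y ∈ {8, 9}; g ≡ 0 at y ∈ ∅; common: ∅.
  x = 7: f ≡ 0 at y ∈ ∅; g ≡ 0 at y ∈ {0, 4}; common: ∅.
  x = 8: f ≡ 0 at y ∈ ∅; g ≡ 0 at y ∈ ∅; common: ∅.
  x = 9: f ≡ 0 at y ∈ ∅; g ≡ 0 at y ∈ ∅; common: ∅.
  x = 10: f ≡ 0 at y ∈ ∅; g ≡ 0 at y ∈ {0, 4}; common: ∅.
Collecting: common zeros = ∅, so the count is 0.
Comparison with the Bézout bound: 0 ≤ 4 = deg(f)·deg(g), as expected for curves with no common component (the affine F_11-count falls short of the bound because intersections may lie at infinity, over extension fields, or carry multiplicity).


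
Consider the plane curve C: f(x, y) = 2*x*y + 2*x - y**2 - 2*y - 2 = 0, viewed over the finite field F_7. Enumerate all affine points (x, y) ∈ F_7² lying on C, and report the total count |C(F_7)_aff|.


Affine F_7-points: {(1, 0), (3, 1), (3, 3), (4, 2), (4, 4), (6, 5)}; count = 6.

For each of the 49 pairs (x, y) ∈ F_7², evaluate f(x, y) mod 7. Record the zeros.
  x = 0: [0↦5, 1↦2, 2↦4, 3↦4, 4↦2, 5↦5, 6↦6]  zeros at y ∈ ∅
  x = 1: [0↦0, 1↦6, 2↦3, 3↦5, 4↦5, 5↦3, 6↦6]  zeros at y ∈ {0}
  x = 2: [0↦2, 1↦3, 2↦2, 3↦6, 4↦1, 5↦1, 6↦6]  zeros at y ∈ ∅
  x = 3: [0↦4, 1↦0, 2↦1, 3↦0, 4↦4, 5↦6, 6↦6]  zeros at y ∈ {1, 3}
  x = 4: [0↦6, 1↦4, 2↦0, 3↦1, 4↦0, 5↦4, 6↦6]  zeros at y ∈ {2, 4}
  x = 5: [0↦1, 1↦1, 2↦6, 3↦2, 4↦3, 5↦2, 6↦6]  zeros at y ∈ ∅
  x = 6: [0↦3, 1↦5, 2↦5, 3↦3, 4↦6, 5↦0, 6↦6]  zeros at y ∈ {5}
Collecting zeros: affine points = {(1, 0), (3, 1), (3, 3), (4, 2), (4, 4), (6, 5)}.
Total count |C(F_7)_aff| = 6.


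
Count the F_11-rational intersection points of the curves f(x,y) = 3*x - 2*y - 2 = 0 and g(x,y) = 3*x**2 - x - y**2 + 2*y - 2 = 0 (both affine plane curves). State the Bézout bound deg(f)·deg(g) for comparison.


Common zeros: ∅; count = 0; Bézout bound = 2.

deg(f) = 1, deg(g) = 2, so Bézout bound = 2.
Scan x ∈ F_11. For each x, list the y ∈ F_11 with f(x, y) ≡ 0 and those with g(x, y) ≡ 0 (mod 11); the common zeros in that column are the intersection.
  x = 0: f ≡ 0 at y ∈ {10}; g ≡ 0 at y ∈ ∅; common: ∅.
  x = 1: f ≡ 0 at y ∈ {6}; g ≡ 0 at y ∈ {0, 2}; common: ∅.
  x = 2: f ≡ 0 at y ∈ {2}; g ≡ 0 at y ∈ {4, 9}; common: ∅.
  x = 3: f ≡ 0 at y ∈ {9}; g ≡ 0 at y ∈ {0, 2}; common: ∅.
  x = 4: f ≡ 0 at y ∈ {5}; g ≡ 0 at y ∈ ∅; common: ∅.
  x = 5: f ≡ 0 at y ∈ {1}; g ≡ 0 at y ∈ {6, 7}; common: ∅.
  x = 6: f ≡ 0 at y ∈ {8}; g ≡ 0 at y ∈ ∅; common: ∅.
  x = 7: f ≡ 0 at y ∈ {4}; g ≡ 0 at y ∈ ∅; common: ∅.
  x = 8: f ≡ 0 at y ∈ {0}; g ≡ 0 at y ∈ ∅; common: ∅.
  x = 9: f ≡ 0 at y ∈ {7}; g ≡ 0 at y ∈ ∅; common: ∅.
  x = 10: f ≡ 0 at y ∈ {3}; g ≡ 0 at y ∈ {6, 7}; common: ∅.
Collecting: common zeros = ∅, so the count is 0.
Comparison with the Bézout bound: 0 ≤ 2 = deg(f)·deg(g), as expected for curves with no common component (the affine F_11-count falls short of the bound because intersections may lie at infinity, over extension fields, or carry multiplicity).


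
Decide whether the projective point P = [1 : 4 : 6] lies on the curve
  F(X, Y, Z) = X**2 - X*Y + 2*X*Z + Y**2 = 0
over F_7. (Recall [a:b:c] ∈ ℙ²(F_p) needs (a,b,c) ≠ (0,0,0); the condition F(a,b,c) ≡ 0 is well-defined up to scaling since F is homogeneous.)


F(1,4,6) ≡ 4 (mod 7); P is NOT on the curve.

Evaluate F(1, 4, 6) term-by-term (mod 7).
  X**2 ↦ 1·1·1·1 = 1
  -X*Y ↦ -1·1·4·1 = -4
  2*X*Z ↦ 2·1·1·6 = 12
  Y**2 ↦ 1·1·16·1 = 16
Sum: F(1, 4, 6) = (1) + (-4) + (12) + (16) = 25.
Reducing mod 7: 25 ≡ 4 (mod 7).
Since F(a, b, c) ≡ 4 ≠ 0 (mod 7), P does NOT lie on the curve.


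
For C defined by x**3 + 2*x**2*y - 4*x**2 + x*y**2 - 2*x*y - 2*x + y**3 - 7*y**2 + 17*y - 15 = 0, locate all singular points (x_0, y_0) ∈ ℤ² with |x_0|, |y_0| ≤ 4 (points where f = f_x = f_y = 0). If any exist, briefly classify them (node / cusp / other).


Singular points: {(-1, 3)}; classification: node.

Compute partial derivatives:
  f_x = 3*x**2 + 4*x*y - 8*x + y**2 - 2*y - 2.
  f_y = 2*x**2 + 2*x*y - 2*x + 3*y**2 - 14*y + 17.
Scan x_0 ∈ {−4, ..., 4}. For each x_0, f_y(x_0, y) is a polynomial in y; find its integer roots y ∈ {−4, ..., 4}, then test f_x and f at those candidates.
  x = -4: f_y(-4, y) = 3*y**2 - 22*y + 57; no integer root y with |y| ≤ 4.
  x = -3: f_y(-3, y) = 3*y**2 - 20*y + 41; no integer root y with |y| ≤ 4.
  x = -2: f_y(-2, y) = 3*y**2 - 18*y + 29; no integer root y with |y| ≤ 4.
  x = -1: f_y(-1, y) = 3*y**2 - 16*y + 21; vanishes at y ∈ {3}. (-1, 3): f_x = 0, f = 0 — SINGULAR.
  x = 0: f_y(0, y) = 3*y**2 - 14*y + 17; no integer root y with |y| ≤ 4.
  x = 1: f_y(1, y) = 3*y**2 - 12*y + 17; no integer root y with |y| ≤ 4.
  x = 2: f_y(2, y) = 3*y**2 - 10*y + 21; no integer root y with |y| ≤ 4.
  x = 3: f_y(3, y) = 3*y**2 - 8*y + 29; no integer root y with |y| ≤ 4.
  x = 4: f_y(4, y) = 3*y**2 - 6*y + 41; no integer root y with |y| ≤ 4.
Only singular point on the grid: (-1, 3).
Classify: substitute x = -1 + u, y = 3 + v and expand: f = u**3 + 2*u**2*v - u**2 + u*v**2 + v**3 + v**2.
No constant or linear terms (consistent with a singular point). Quadratic part: -u**2 + v**2. Cubic part: u**3 + 2*u**2*v + u*v**2 + v**3.
The quadratic part v**2 - u**2 = (v − u)(v + u) splits into two distinct linear factors, so there are two distinct tangent lines y − 3 = ±(x − -1) — this is a node (ordinary double point).
Classification: node.


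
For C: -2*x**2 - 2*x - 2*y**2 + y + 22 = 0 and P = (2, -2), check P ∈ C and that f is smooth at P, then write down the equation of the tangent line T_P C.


Tangent line at P: -10*x + 9*y + 38 = 0.

Step 1: f(2, -2) = 0, so P lies on C.
Step 2: partial derivatives
  f_x(x, y) = -4*x - 2, f_y(x, y) = 1 - 4*y.
  f_x(P) = -10, f_y(P) = 9 (gradient nonzero, so P is smooth).
Step 3: tangent line at P: -10·(x − 2) + 9·(y − -2) = 0.
Expanding: -10*x + 9*y + 38 = 0.


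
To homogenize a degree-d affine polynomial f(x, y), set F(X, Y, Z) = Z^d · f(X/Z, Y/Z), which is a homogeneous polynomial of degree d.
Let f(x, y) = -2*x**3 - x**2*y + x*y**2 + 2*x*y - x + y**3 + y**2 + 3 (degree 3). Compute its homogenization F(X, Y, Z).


F(X, Y, Z) = -2*X**3 - X**2*Y + X*Y**2 + 2*X*Y*Z - X*Z**2 + Y**3 + Y**2*Z + 3*Z**3

deg(f) = 3.
Substitute x = X/Z, y = Y/Z into f, then multiply by Z^3.
  monomial -2·x^3·y^0 ↦ -2·X^3·Y^0·Z^0.
  monomial -1·x^2·y^1 ↦ -1·X^2·Y^1·Z^0.
  monomial 1·x^1·y^2 ↦ 1·X^1·Y^2·Z^0.
  monomial 2·x^1·y^1 ↦ 2·X^1·Y^1·Z^1.
  monomial -1·x^1·y^0 ↦ -1·X^1·Y^0·Z^2.
  monomial 1·x^0·y^3 ↦ 1·X^0·Y^3·Z^0.
  monomial 1·x^0·y^2 ↦ 1·X^0·Y^2·Z^1.
  monomial 3·x^0·y^0 ↦ 3·X^0·Y^0·Z^3.
Collecting: F(X, Y, Z) = -2*X**3 - X**2*Y + X*Y**2 + 2*X*Y*Z - X*Z**2 + Y**3 + Y**2*Z + 3*Z**3.


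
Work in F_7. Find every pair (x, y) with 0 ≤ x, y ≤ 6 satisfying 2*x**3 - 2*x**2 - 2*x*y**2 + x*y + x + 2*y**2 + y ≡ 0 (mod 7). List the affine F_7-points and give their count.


Affine F_7-points: {(0, 0), (0, 3), (1, 3), (5, 1), (5, 5)}; count = 5.

For each of the 49 pairs (x, y) ∈ F_7², evaluate f(x, y) mod 7. Record the zeros.
  x = 0: [0↦0, 1↦3, 2↦3, 3↦0, 4↦1, 5↦6, 6↦1]  zeros at y ∈ {0, 3}
  x = 1: [0↦1, 1↦3, 2↦5, 3↦0, 4↦2, 5↦4, 6↦6]  zeros at y ∈ {3}
  x = 2: [0↦3, 1↦4, 2↦1, 3↦1, 4↦4, 5↦3, 6↦5]  zeros at y ∈ ∅
  x = 3: [0↦4, 1↦4, 2↦3, 3↦1, 4↦5, 5↦1, 6↦3]  zeros at y ∈ ∅
  x = 4: [0↦2, 1↦1, 2↦2, 3↦5, 4↦3, 5↦3, 6↦5]  zeros at y ∈ ∅
  x = 5: [0↦2, 1↦0, 2↦3, 3↦4, 4↦3, 5↦0, 6↦2]  zeros at y ∈ {1, 5}
  x = 6: [0↦2, 1↦6, 2↦4, 3↦3, 4↦3, 5↦4, 6↦6]  zeros at y ∈ ∅
Collecting zeros: affine points = {(0, 0), (0, 3), (1, 3), (5, 1), (5, 5)}.
Total count |C(F_7)_aff| = 5.


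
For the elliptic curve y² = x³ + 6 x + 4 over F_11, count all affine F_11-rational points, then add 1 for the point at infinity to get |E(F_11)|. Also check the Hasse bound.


Affine points = {(0, 2), (0, 9), (1, 0), (3, 4), (3, 7), (4, 2), (4, 9), (5, 4), (5, 7), (6, 5), (6, 6), (7, 2), (7, 9), (8, 5), (8, 6)}; affine count = 15; |E(F_11)| = 16.

Discriminant check: Δ ∝ 4a³ + 27b² = 4·6³ + 27·4² = 4·216 + 27·16 ≡ 9 (mod 11). Nonzero ⇒ E is nonsingular.
For each x ∈ F_11, compute rhs = x³ + 6·x + 4 mod 11, then count y ∈ F_11 with y² ≡ rhs.
  x = 0: rhs = 4, matching y values: 2, 9 (2 points).
  x = 1: rhs = 0, matching y values: 0 (1 points).
  x = 2: rhs = 2, matching y values: none (0 points).
  x = 3: rhs = 5, matching y values: 4, 7 (2 points).
  x = 4: rhs = 4, matching y values: 2, 9 (2 points).
  x = 5: rhs = 5, matching y values: 4, 7 (2 points).
  x = 6: rhs = 3, matching y values: 5, 6 (2 points).
  x = 7: rhs = 4, matching y values: 2, 9 (2 points).
  x = 8: rhs = 3, matching y values: 5, 6 (2 points).
  x = 9: rhs = 6, matching y values: none (0 points).
  x = 10: rhs = 8, matching y values: none (0 points).
Total affine count: 15.
Full point count |E(F_11)| = 15 + 1 = 16.
Hasse bound: |16 − (11+1)| = |4| = 4 ≤ 2√11 ≈ 6.6332 ✓.


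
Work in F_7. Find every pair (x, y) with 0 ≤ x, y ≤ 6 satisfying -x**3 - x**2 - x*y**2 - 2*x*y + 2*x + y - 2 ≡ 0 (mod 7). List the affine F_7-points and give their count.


Affine F_7-points: {(0, 2), (1, 3), (6, 1), (6, 3)}; count = 4.

For each of the 49 pairs (x, y) ∈ F_7², evaluate f(x, y) mod 7. Record the zeros.
  x = 0: [0↦5, 1↦6, 2↦0, 3↦1, 4↦2, 5↦3, 6↦4]  zeros at y ∈ {2}
  x = 1: [0↦5, 1↦3, 2↦6, 3↦0, 4↦6, 5↦3, 6↦5]  zeros at y ∈ {3}
  x = 2: [0↦4, 1↦6, 2↦4, 3↦5, 4↦2, 5↦2, 6↦5]  zeros at y ∈ ∅
  x = 3: [0↦3, 1↦2, 2↦2, 3↦3, 4↦5, 5↦1, 6↦5]  zeros at y ∈ ∅
  x = 4: [0↦3, 1↦6, 2↦1, 3↦2, 4↦2, 5↦1, 6↦6]  zeros at y ∈ ∅
  x = 5: [0↦5, 1↦5, 2↦2, 3↦3, 4↦1, 5↦3, 6↦2]  zeros at y ∈ ∅
  x = 6: [0↦3, 1↦0, 2↦6, 3↦0, 4↦3, 5↦1, 6↦1]  zeros at y ∈ {1, 3}
Collecting zeros: affine points = {(0, 2), (1, 3), (6, 1), (6, 3)}.
Total count |C(F_7)_aff| = 4.


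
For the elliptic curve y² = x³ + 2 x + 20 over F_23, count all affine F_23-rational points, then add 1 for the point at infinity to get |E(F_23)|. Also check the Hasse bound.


Affine points = {(1, 0), (2, 3), (2, 20), (4, 0), (6, 8), (6, 15), (7, 3), (7, 20), (9, 10), (9, 13), (11, 4), (11, 19), (12, 1), (12, 22), (13, 9), (13, 14), (14, 3), (14, 20), (16, 10), (16, 13), (18, 0), (21, 10), (21, 13)}; affine count = 23; |E(F_23)| = 24.

Discriminant check: Δ ∝ 4a³ + 27b² = 4·2³ + 27·20² = 4·8 + 27·400 ≡ 22 (mod 23). Nonzero ⇒ E is nonsingular.
For each x ∈ F_23, compute rhs = x³ + 2·x + 20 mod 23, then count y ∈ F_23 with y² ≡ rhs.
  x = 0: rhs = 20, matching y values: none (0 points).
  x = 1: rhs = 0, matching y values: 0 (1 points).
  x = 2: rhs = 9, matching y values: 3, 20 (2 points).
  x = 3: rhs = 7, matching y values: none (0 points).
  x = 4: rhs = 0, matching y values: 0 (1 points).
  x = 5: rhs = 17, matching y values: none (0 points).
  x = 6: rhs = 18, matching y values: 8, 15 (2 points).
  x = 7: rhs = 9, matching y values: 3, 20 (2 points).
  x = 8: rhs = 19, matching y values: none (0 points).
  x = 9: rhs = 8, matching y values: 10, 13 (2 points).
  x = 10: rhs = 5, matching y values: none (0 points).
  x = 11: rhs = 16, matching y values: 4, 19 (2 points).
  x = 12: rhs = 1, matching y values: 1, 22 (2 points).
  x = 13: rhs = 12, matching y values: 9, 14 (2 points).
  x = 14: rhs = 9, matching y values: 3, 20 (2 points).
  x = 15: rhs = 21, matching y values: none (0 points).
  x = 16: rhs = 8, matching y values: 10, 13 (2 points).
  x = 17: rhs = 22, matching y values: none (0 points).
  x = 18: rhs = 0, matching y values: 0 (1 points).
  x = 19: rhs = 17, matching y values: none (0 points).
  x = 20: rhs = 10, matching y values: none (0 points).
  x = 21: rhs = 8, matching y values: 10, 13 (2 points).
  x = 22: rhs = 17, matching y values: none (0 points).
Total affine count: 23.
Full point count |E(F_23)| = 23 + 1 = 24.
Hasse bound: |24 − (23+1)| = |0| = 0 ≤ 2√23 ≈ 9.5917 ✓.


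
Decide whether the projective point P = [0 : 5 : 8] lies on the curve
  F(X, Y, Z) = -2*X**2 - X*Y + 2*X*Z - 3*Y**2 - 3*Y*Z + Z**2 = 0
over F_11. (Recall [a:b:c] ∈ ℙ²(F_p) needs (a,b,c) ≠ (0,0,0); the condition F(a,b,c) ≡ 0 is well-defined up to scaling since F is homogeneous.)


F(0,5,8) ≡ 1 (mod 11); P is NOT on the curve.

Evaluate F(0, 5, 8) term-by-term (mod 11).
  -2*X**2 ↦ -2·0·1·1 = 0
  -X*Y ↦ -1·0·5·1 = 0
  2*X*Z ↦ 2·0·1·8 = 0
  -3*Y**2 ↦ -3·1·25·1 = -75
  -3*Y*Z ↦ -3·1·5·8 = -120
  Z**2 ↦ 1·1·1·64 = 64
Sum: F(0, 5, 8) = (0) + (0) + (0) + (-75) + (-120) + (64) = -131.
Reducing mod 11: -131 ≡ 1 (mod 11).
Since F(a, b, c) ≡ 1 ≠ 0 (mod 11), P does NOT lie on the curve.


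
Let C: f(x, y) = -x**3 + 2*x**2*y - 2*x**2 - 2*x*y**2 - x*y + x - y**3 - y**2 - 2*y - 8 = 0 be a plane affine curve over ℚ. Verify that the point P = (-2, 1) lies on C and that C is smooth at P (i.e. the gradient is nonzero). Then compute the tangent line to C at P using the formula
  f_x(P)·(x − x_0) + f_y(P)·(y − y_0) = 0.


Tangent line at P: -14*x + 11*y - 39 = 0.

Step 1: f(-2, 1) = 0, so P lies on C.
Step 2: partial derivatives
  f_x(x, y) = -3*x**2 + 4*x*y - 4*x - 2*y**2 - y + 1, f_y(x, y) = 2*x**2 - 4*x*y - x - 3*y**2 - 2*y - 2.
  f_x(P) = -14, f_y(P) = 11 (gradient nonzero, so P is smooth).
Step 3: tangent line at P: -14·(x − -2) + 11·(y − 1) = 0.
Expanding: -14*x + 11*y - 39 = 0.


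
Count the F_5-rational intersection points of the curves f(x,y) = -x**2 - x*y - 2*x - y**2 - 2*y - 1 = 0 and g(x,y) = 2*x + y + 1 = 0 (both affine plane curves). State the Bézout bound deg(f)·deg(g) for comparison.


Common zeros: {(0, 4), (3, 3)}; count = 2; Bézout bound = 2.

deg(f) = 2, deg(g) = 1, so Bézout bound = 2.
Scan x ∈ F_5. For each x, list the y ∈ F_5 with f(x, y) ≡ 0 and those with g(x, y) ≡ 0 (mod 5); the common zeros in that column are the intersection.
  x = 0: f ≡ 0 at y ∈ {4}; g ≡ 0 at y ∈ {4}; common: {4}.
  x = 1: f ≡ 0 at y ∈ ∅; g ≡ 0 at y ∈ {2}; common: ∅.
  x = 2: f ≡ 0 at y ∈ {3}; g ≡ 0 at y ∈ {0}; common: ∅.
  x = 3: f ≡ 0 at y ∈ {2, 3}; g ≡ 0 at y ∈ {3}; common: {3}.
  x = 4: f ≡ 0 at y ∈ {0, 4}; g ≡ 0 at y ∈ {1}; common: ∅.
Collecting: common zeros = {(0, 4), (3, 3)}, so the count is 2.
Comparison with the Bézout bound: 2 ≤ 2 = deg(f)·deg(g), as expected for curves with no common component (the bound is attained).


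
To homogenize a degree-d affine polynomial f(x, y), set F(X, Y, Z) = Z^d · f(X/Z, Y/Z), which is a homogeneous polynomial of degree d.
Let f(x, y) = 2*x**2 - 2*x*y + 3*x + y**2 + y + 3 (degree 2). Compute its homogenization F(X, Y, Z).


F(X, Y, Z) = 2*X**2 - 2*X*Y + 3*X*Z + Y**2 + Y*Z + 3*Z**2

deg(f) = 2.
Substitute x = X/Z, y = Y/Z into f, then multiply by Z^2.
  monomial 2·x^2·y^0 ↦ 2·X^2·Y^0·Z^0.
  monomial -2·x^1·y^1 ↦ -2·X^1·Y^1·Z^0.
  monomial 3·x^1·y^0 ↦ 3·X^1·Y^0·Z^1.
  monomial 1·x^0·y^2 ↦ 1·X^0·Y^2·Z^0.
  monomial 1·x^0·y^1 ↦ 1·X^0·Y^1·Z^1.
  monomial 3·x^0·y^0 ↦ 3·X^0·Y^0·Z^2.
Collecting: F(X, Y, Z) = 2*X**2 - 2*X*Y + 3*X*Z + Y**2 + Y*Z + 3*Z**2.


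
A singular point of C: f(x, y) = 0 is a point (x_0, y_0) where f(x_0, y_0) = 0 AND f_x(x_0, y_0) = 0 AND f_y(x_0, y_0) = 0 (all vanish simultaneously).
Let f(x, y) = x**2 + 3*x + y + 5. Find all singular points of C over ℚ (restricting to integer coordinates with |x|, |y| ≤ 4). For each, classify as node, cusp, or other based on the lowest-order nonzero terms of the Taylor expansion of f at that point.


No singular points in the scanned grid; C is smooth there.

Compute partial derivatives:
  f_x = 2*x + 3.
  f_y = 1.
f_y = 1 is a nonzero constant, so f_y never vanishes: no point (x, y) can satisfy f = f_x = f_y = 0. In particular no (x, y) ∈ {−4, ..., 4}² is singular; the curve is smooth.


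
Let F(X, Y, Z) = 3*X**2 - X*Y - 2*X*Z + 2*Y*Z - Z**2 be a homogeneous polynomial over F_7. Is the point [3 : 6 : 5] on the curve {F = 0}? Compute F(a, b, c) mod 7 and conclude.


F(3,6,5) ≡ 0 (mod 7); P is on the curve.

Evaluate F(3, 6, 5) term-by-term (mod 7).
  3*X**2 ↦ 3·9·1·1 = 27
  -X*Y ↦ -1·3·6·1 = -18
  -2*X*Z ↦ -2·3·1·5 = -30
  2*Y*Z ↦ 2·1·6·5 = 60
  -Z**2 ↦ -1·1·1·25 = -25
Sum: F(3, 6, 5) = (27) + (-18) + (-30) + (60) + (-25) = 14.
Reducing mod 7: 14 ≡ 0 (mod 7).
Since F(a, b, c) ≡ 0 (mod 7), P lies on the curve.


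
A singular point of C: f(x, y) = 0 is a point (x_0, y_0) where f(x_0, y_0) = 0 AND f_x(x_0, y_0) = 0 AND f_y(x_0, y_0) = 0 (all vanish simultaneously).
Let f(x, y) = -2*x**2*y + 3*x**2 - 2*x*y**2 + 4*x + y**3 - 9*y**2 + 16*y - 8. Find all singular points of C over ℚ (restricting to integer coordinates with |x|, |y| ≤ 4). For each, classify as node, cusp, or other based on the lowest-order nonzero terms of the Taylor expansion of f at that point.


Singular points: {(-2, 2)}; classification: node.

Compute partial derivatives:
  f_x = -4*x*y + 6*x - 2*y**2 + 4.
  f_y = -2*x**2 - 4*x*y + 3*y**2 - 18*y + 16.
Scan x_0 ∈ {−4, ..., 4}. For each x_0, f_y(x_0, y) is a polynomial in y; find its integer roots y ∈ {−4, ..., 4}, then test f_x and f at those candidates.
  x = -4: f_y(-4, y) = 3*y**2 - 2*y - 16; vanishes at y ∈ {-2}. (-4, -2): f_x = -60 ≠ 0.
  x = -3: f_y(-3, y) = 3*y**2 - 6*y - 2; no integer root y with |y| ≤ 4.
  x = -2: f_y(-2, y) = 3*y**2 - 10*y + 8; vanishes at y ∈ {2}. (-2, 2): f_x = 0, f = 0 — SINGULAR.
  x = -1: f_y(-1, y) = 3*y**2 - 14*y + 14; no integer root y with |y| ≤ 4.
  x = 0: f_y(0, y) = 3*y**2 - 18*y + 16; no integer root y with |y| ≤ 4.
  x = 1: f_y(1, y) = 3*y**2 - 22*y + 14; no integer root y with |y| ≤ 4.
  x = 2: f_y(2, y) = 3*y**2 - 26*y + 8; no integer root y with |y| ≤ 4.
  x = 3: f_y(3, y) = 3*y**2 - 30*y - 2; no integer root y with |y| ≤ 4.
  x = 4: f_y(4, y) = 3*y**2 - 34*y - 16; no integer root y with |y| ≤ 4.
Only singular point on the grid: (-2, 2).
Classify: substitute x = -2 + u, y = 2 + v and expand: f = -2*u**2*v - u**2 - 2*u*v**2 + v**3 + v**2.
No constant or linear terms (consistent with a singular point). Quadratic part: -u**2 + v**2. Cubic part: -2*u**2*v - 2*u*v**2 + v**3.
The quadratic part v**2 - u**2 = (v − u)(v + u) splits into two distinct linear factors, so there are two distinct tangent lines y − 2 = ±(x − -2) — this is a node (ordinary double point).
Classification: node.


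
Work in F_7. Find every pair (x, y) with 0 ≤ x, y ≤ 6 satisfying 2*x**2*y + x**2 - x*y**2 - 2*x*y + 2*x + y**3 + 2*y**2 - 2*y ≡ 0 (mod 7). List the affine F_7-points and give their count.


Affine F_7-points: {(0, 0), (3, 3), (5, 0), (5, 4), (5, 6), (6, 4)}; count = 6.

For each of the 49 pairs (x, y) ∈ F_7², evaluate f(x, y) mod 7. Record the zeros.
  x = 0: [0↦0, 1↦1, 2↦5, 3↦4, 4↦4, 5↦4, 6↦3]  zeros at y ∈ {0}
  x = 1: [0↦3, 1↦3, 2↦4, 3↦5, 4↦5, 5↦3, 6↦5]  zeros at y ∈ ∅
  x = 2: [0↦1, 1↦4, 2↦6, 3↦6, 4↦3, 5↦3, 6↦5]  zeros at y ∈ ∅
  x = 3: [0↦1, 1↦4, 2↦4, 3↦0, 4↦5, 5↦4, 6↦3]  zeros at y ∈ {3}
  x = 4: [0↦3, 1↦3, 2↦5, 3↦1, 4↦4, 5↦6, 6↦6]  zeros at y ∈ ∅
  x = 5: [0↦0, 1↦1, 2↦2, 3↦2, 4↦0, 5↦2, 6↦0]  zeros at y ∈ {0, 4, 6}
  x = 6: [0↦6, 1↦5, 2↦2, 3↦3, 4↦0, 5↦6, 6↦6]  zeros at y ∈ {4}
Collecting zeros: affine points = {(0, 0), (3, 3), (5, 0), (5, 4), (5, 6), (6, 4)}.
Total count |C(F_7)_aff| = 6.


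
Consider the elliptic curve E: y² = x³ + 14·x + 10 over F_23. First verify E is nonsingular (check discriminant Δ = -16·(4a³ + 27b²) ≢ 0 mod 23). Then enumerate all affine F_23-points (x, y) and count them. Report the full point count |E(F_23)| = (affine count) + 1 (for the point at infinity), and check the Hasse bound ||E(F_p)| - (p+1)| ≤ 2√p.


Affine points = {(1, 5), (1, 18), (2, 0), (8, 6), (8, 17), (10, 0), (11, 0), (14, 11), (14, 12), (16, 11), (16, 12), (17, 3), (17, 20), (22, 8), (22, 15)}; affine count = 15; |E(F_23)| = 16.

Discriminant check: Δ ∝ 4a³ + 27b² = 4·14³ + 27·10² = 4·2744 + 27·100 ≡ 14 (mod 23). Nonzero ⇒ E is nonsingular.
For each x ∈ F_23, compute rhs = x³ + 14·x + 10 mod 23, then count y ∈ F_23 with y² ≡ rhs.
  x = 0: rhs = 10, matching y values: none (0 points).
  x = 1: rhs = 2, matching y values: 5, 18 (2 points).
  x = 2: rhs = 0, matching y values: 0 (1 points).
  x = 3: rhs = 10, matching y values: none (0 points).
  x = 4: rhs = 15, matching y values: none (0 points).
  x = 5: rhs = 21, matching y values: none (0 points).
  x = 6: rhs = 11, matching y values: none (0 points).
  x = 7: rhs = 14, matching y values: none (0 points).
  x = 8: rhs = 13, matching y values: 6, 17 (2 points).
  x = 9: rhs = 14, matching y values: none (0 points).
  x = 10: rhs = 0, matching y values: 0 (1 points).
  x = 11: rhs = 0, matching y values: 0 (1 points).
  x = 12: rhs = 20, matching y values: none (0 points).
  x = 13: rhs = 20, matching y values: none (0 points).
  x = 14: rhs = 6, matching y values: 11, 12 (2 points).
  x = 15: rhs = 7, matching y values: none (0 points).
  x = 16: rhs = 6, matching y values: 11, 12 (2 points).
  x = 17: rhs = 9, matching y values: 3, 20 (2 points).
  x = 18: rhs = 22, matching y values: none (0 points).
  x = 19: rhs = 5, matching y values: none (0 points).
  x = 20: rhs = 10, matching y values: none (0 points).
  x = 21: rhs = 20, matching y values: none (0 points).
  x = 22: rhs = 18, matching y values: 8, 15 (2 points).
Total affine count: 15.
Full point count |E(F_23)| = 15 + 1 = 16.
Hasse bound: |16 − (23+1)| = |-8| = 8 ≤ 2√23 ≈ 9.5917 ✓.


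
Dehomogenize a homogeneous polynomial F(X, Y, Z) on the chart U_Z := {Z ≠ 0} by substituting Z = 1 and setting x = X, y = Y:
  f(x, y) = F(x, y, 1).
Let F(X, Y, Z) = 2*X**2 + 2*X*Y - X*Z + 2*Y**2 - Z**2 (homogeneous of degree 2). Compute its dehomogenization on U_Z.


f(x, y) = 2*x**2 + 2*x*y - x + 2*y**2 - 1

On U_Z we set Z = 1. Each monomial c·X^i·Y^j·Z^k in F becomes c·x^i·y^j·1^k = c·x^i·y^j.
Substituting Z = 1: F(X, Y, 1) = 2*x**2 + 2*x*y - x + 2*y**2 - 1.
Note: deg(f) ≤ deg(F) = 2; strict inequality happens when F is divisible by Z (lost terms).


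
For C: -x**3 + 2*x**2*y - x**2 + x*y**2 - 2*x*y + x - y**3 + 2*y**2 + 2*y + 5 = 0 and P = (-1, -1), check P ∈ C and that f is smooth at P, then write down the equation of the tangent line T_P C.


Tangent line at P: 7*x + y + 8 = 0.

Step 1: f(-1, -1) = 0, so P lies on C.
Step 2: partial derivatives
  f_x(x, y) = -3*x**2 + 4*x*y - 2*x + y**2 - 2*y + 1, f_y(x, y) = 2*x**2 + 2*x*y - 2*x - 3*y**2 + 4*y + 2.
  f_x(P) = 7, f_y(P) = 1 (gradient nonzero, so P is smooth).
Step 3: tangent line at P: 7·(x − -1) + 1·(y − -1) = 0.
Expanding: 7*x + y + 8 = 0.


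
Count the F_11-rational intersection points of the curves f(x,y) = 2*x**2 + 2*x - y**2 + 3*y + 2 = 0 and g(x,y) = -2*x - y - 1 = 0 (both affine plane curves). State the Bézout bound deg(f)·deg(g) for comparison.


Common zeros: {(3, 4), (4, 2)}; count = 2; Bézout bound = 2.

deg(f) = 2, deg(g) = 1, so Bézout bound = 2.
Scan x ∈ F_11. For each x, list the y ∈ F_11 with f(x, y) ≡ 0 and those with g(x, y) ≡ 0 (mod 11); the common zeros in that column are the intersection.
  x = 0: f ≡ 0 at y ∈ ∅; g ≡ 0 at y ∈ {10}; common: ∅.
  x = 1: f ≡ 0 at y ∈ {7}; g ≡ 0 at y ∈ {8}; common: ∅.
  x = 2: f ≡ 0 at y ∈ ∅; g ≡ 0 at y ∈ {6}; common: ∅.
  x = 3: f ≡ 0 at y ∈ {4, 10}; g ≡ 0 at y ∈ {4}; common: {4}.
  x = 4: f ≡ 0 at y ∈ {1, 2}; g ≡ 0 at y ∈ {2}; common: {2}.
  x = 5: f ≡ 0 at y ∈ {6, 8}; g ≡ 0 at y ∈ {0}; common: ∅.
  x = 6: f ≡ 0 at y ∈ {1, 2}; g ≡ 0 at y ∈ {9}; common: ∅.
  x = 7: f ≡ 0 at y ∈ {4, 10}; g ≡ 0 at y ∈ {7}; common: ∅.
  x = 8: f ≡ 0 at y ∈ ∅; g ≡ 0 at y ∈ {5}; common: ∅.
  x = 9: f ≡ 0 at y ∈ {7}; g ≡ 0 at y ∈ {3}; common: ∅.
  x = 10: f ≡ 0 at y ∈ ∅; g ≡ 0 at y ∈ {1}; common: ∅.
Collecting: common zeros = {(3, 4), (4, 2)}, so the count is 2.
Comparison with the Bézout bound: 2 ≤ 2 = deg(f)·deg(g), as expected for curves with no common component (the bound is attained).


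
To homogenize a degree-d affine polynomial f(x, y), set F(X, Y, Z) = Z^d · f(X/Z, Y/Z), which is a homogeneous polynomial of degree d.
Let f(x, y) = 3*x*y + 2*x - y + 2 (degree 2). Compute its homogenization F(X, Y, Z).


F(X, Y, Z) = 3*X*Y + 2*X*Z - Y*Z + 2*Z**2

deg(f) = 2.
Substitute x = X/Z, y = Y/Z into f, then multiply by Z^2.
  monomial 3·x^1·y^1 ↦ 3·X^1·Y^1·Z^0.
  monomial 2·x^1·y^0 ↦ 2·X^1·Y^0·Z^1.
  monomial -1·x^0·y^1 ↦ -1·X^0·Y^1·Z^1.
  monomial 2·x^0·y^0 ↦ 2·X^0·Y^0·Z^2.
Collecting: F(X, Y, Z) = 3*X*Y + 2*X*Z - Y*Z + 2*Z**2.


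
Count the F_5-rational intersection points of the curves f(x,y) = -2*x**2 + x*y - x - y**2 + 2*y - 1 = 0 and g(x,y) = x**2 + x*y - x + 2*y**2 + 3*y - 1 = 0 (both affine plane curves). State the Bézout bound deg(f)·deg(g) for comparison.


Common zeros: ∅; count = 0; Bézout bound = 4.

deg(f) = 2, deg(g) = 2, so Bézout bound = 4.
Scan x ∈ F_5. For each x, list the y ∈ F_5 with f(x, y) ≡ 0 and those with g(x, y) ≡ 0 (mod 5); the common zeros in that column are the intersection.
  x = 0: f ≡ 0 at y ∈ {1}; g ≡ 0 at y ∈ ∅; common: ∅.
  x = 1: f ≡ 0 at y ∈ ∅; g ≡ 0 at y ∈ {1, 2}; common: ∅.
  x = 2: f ≡ 0 at y ∈ ∅; g ≡ 0 at y ∈ ∅; common: ∅.
  x = 3: f ≡ 0 at y ∈ ∅; g ≡ 0 at y ∈ {0, 2}; common: ∅.
  x = 4: f ≡ 0 at y ∈ ∅; g ≡ 0 at y ∈ {1, 3}; common: ∅.
Collecting: common zeros = ∅, so the count is 0.
Comparison with the Bézout bound: 0 ≤ 4 = deg(f)·deg(g), as expected for curves with no common component (the affine F_5-count falls short of the bound because intersections may lie at infinity, over extension fields, or carry multiplicity).


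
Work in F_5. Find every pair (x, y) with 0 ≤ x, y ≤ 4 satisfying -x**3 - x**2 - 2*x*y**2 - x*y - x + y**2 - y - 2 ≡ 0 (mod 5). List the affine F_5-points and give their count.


Affine F_5-points: {(0, 2), (0, 4), (1, 0), (1, 3), (3, 1)}; count = 5.

For each of the 25 pairs (x, y) ∈ F_5², evaluate f(x, y) mod 5. Record the zeros.
  x = 0: [0↦3, 1↦3, 2↦0, 3↦4, 4↦0]  zeros at y ∈ {2, 4}
  x = 1: [0↦0, 1↦2, 2↦2, 3↦0, 4↦1]  zeros at y ∈ {0, 3}
  x = 2: [0↦4, 1↦3, 2↦1, 3↦3, 4↦4]  zeros at y ∈ ∅
  x = 3: [0↦4, 1↦0, 2↦1, 3↦2, 4↦3]  zeros at y ∈ {1}
  x = 4: [0↦4, 1↦2, 2↦1, 3↦1, 4↦2]  zeros at y ∈ ∅
Collecting zeros: affine points = {(0, 2), (0, 4), (1, 0), (1, 3), (3, 1)}.
Total count |C(F_5)_aff| = 5.


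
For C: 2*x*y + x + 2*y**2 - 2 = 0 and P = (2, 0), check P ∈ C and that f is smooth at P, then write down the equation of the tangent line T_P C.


Tangent line at P: x + 4*y - 2 = 0.

Step 1: f(2, 0) = 0, so P lies on C.
Step 2: partial derivatives
  f_x(x, y) = 2*y + 1, f_y(x, y) = 2*x + 4*y.
  f_x(P) = 1, f_y(P) = 4 (gradient nonzero, so P is smooth).
Step 3: tangent line at P: 1·(x − 2) + 4·(y − 0) = 0.
Expanding: x + 4*y - 2 = 0.


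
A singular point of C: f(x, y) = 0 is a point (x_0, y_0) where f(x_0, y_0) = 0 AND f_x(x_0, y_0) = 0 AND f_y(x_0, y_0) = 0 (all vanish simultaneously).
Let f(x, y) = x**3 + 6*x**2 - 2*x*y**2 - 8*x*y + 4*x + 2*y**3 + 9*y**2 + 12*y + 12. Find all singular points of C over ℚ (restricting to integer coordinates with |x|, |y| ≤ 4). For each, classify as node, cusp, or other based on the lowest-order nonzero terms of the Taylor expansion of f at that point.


Singular points: {(-2, -2)}; classification: cusp.

Compute partial derivatives:
  f_x = 3*x**2 + 12*x - 2*y**2 - 8*y + 4.
  f_y = -4*x*y - 8*x + 6*y**2 + 18*y + 12.
Scan x_0 ∈ {−4, ..., 4}. For each x_0, f_y(x_0, y) is a polynomial in y; find its integer roots y ∈ {−4, ..., 4}, then test f_x and f at those candidates.
  x = -4: f_y(-4, y) = 6*y**2 + 34*y + 44; vanishes at y ∈ {-2}. (-4, -2): f_x = 12 ≠ 0.
  x = -3: f_y(-3, y) = 6*y**2 + 30*y + 36; vanishes at y ∈ {-3, -2}. (-3, -3): f_x = 1 ≠ 0; (-3, -2): f_x = 3 ≠ 0.
  x = -2: f_y(-2, y) = 6*y**2 + 26*y + 28; vanishes at y ∈ {-2}. (-2, -2): f_x = 0, f = 0 — SINGULAR.
  x = -1: f_y(-1, y) = 6*y**2 + 22*y + 20; vanishes at y ∈ {-2}. (-1, -2): f_x = 3 ≠ 0.
  x = 0: f_y(0, y) = 6*y**2 + 18*y + 12; vanishes at y ∈ {-2, -1}. (0, -2): f_x = 12 ≠ 0; (0, -1): f_x = 10 ≠ 0.
  x = 1: f_y(1, y) = 6*y**2 + 14*y + 4; vanishes at y ∈ {-2}. (1, -2): f_x = 27 ≠ 0.
  x = 2: f_y(2, y) = 6*y**2 + 10*y - 4; vanishes at y ∈ {-2}. (2, -2): f_x = 48 ≠ 0.
  x = 3: f_y(3, y) = 6*y**2 + 6*y - 12; vanishes at y ∈ {-2, 1}. (3, -2): f_x = 75 ≠ 0; (3, 1): f_x = 57 ≠ 0.
  x = 4: f_y(4, y) = 6*y**2 + 2*y - 20; vanishes at y ∈ {-2}. (4, -2): f_x = 108 ≠ 0.
Only singular point on the grid: (-2, -2).
Classify: substitute x = -2 + u, y = -2 + v and expand: f = u**3 - 2*u*v**2 + 2*v**3 + v**2.
No constant or linear terms (consistent with a singular point). Quadratic part: v**2. Cubic part: u**3 - 2*u*v**2 + 2*v**3.
The quadratic part v**2 is a perfect square, so there is a single (double) tangent line v = 0, i.e. y = -2. Restricting the cubic part to that line (v = 0) leaves u**3 ≠ 0, so f is not divisible by v and the branch is v² ≈ -u**3 to lowest order — this is a cusp.
Classification: cusp.


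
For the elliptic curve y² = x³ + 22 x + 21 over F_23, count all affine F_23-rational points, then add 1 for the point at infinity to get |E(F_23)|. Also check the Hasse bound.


Affine points = {(2, 2), (2, 21), (4, 9), (4, 14), (5, 7), (5, 16), (6, 1), (6, 22), (7, 9), (7, 14), (12, 9), (12, 14), (15, 0), (17, 8), (17, 15), (18, 4), (18, 19)}; affine count = 17; |E(F_23)| = 18.

Discriminant check: Δ ∝ 4a³ + 27b² = 4·22³ + 27·21² = 4·10648 + 27·441 ≡ 12 (mod 23). Nonzero ⇒ E is nonsingular.
For each x ∈ F_23, compute rhs = x³ + 22·x + 21 mod 23, then count y ∈ F_23 with y² ≡ rhs.
  x = 0: rhs = 21, matching y values: none (0 points).
  x = 1: rhs = 21, matching y values: none (0 points).
  x = 2: rhs = 4, matching y values: 2, 21 (2 points).
  x = 3: rhs = 22, matching y values: none (0 points).
  x = 4: rhs = 12, matching y values: 9, 14 (2 points).
  x = 5: rhs = 3, matching y values: 7, 16 (2 points).
  x = 6: rhs = 1, matching y values: 1, 22 (2 points).
  x = 7: rhs = 12, matching y values: 9, 14 (2 points).
  x = 8: rhs = 19, matching y values: none (0 points).
  x = 9: rhs = 5, matching y values: none (0 points).
  x = 10: rhs = 22, matching y values: none (0 points).
  x = 11: rhs = 7, matching y values: none (0 points).
  x = 12: rhs = 12, matching y values: 9, 14 (2 points).
  x = 13: rhs = 20, matching y values: none (0 points).
  x = 14: rhs = 14, matching y values: none (0 points).
  x = 15: rhs = 0, matching y values: 0 (1 points).
  x = 16: rhs = 7, matching y values: none (0 points).
  x = 17: rhs = 18, matching y values: 8, 15 (2 points).
  x = 18: rhs = 16, matching y values: 4, 19 (2 points).
  x = 19: rhs = 7, matching y values: none (0 points).
  x = 20: rhs = 20, matching y values: none (0 points).
  x = 21: rhs = 15, matching y values: none (0 points).
  x = 22: rhs = 21, matching y values: none (0 points).
Total affine count: 17.
Full point count |E(F_23)| = 17 + 1 = 18.
Hasse bound: |18 − (23+1)| = |-6| = 6 ≤ 2√23 ≈ 9.5917 ✓.


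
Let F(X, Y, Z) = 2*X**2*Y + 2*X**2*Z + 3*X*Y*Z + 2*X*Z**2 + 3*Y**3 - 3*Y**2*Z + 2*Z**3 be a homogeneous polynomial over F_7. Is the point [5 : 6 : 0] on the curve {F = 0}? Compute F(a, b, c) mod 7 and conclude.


F(5,6,0) ≡ 3 (mod 7); P is NOT on the curve.

Evaluate F(5, 6, 0) term-by-term (mod 7).
  2*X**2*Y ↦ 2·25·6·1 = 300
  2*X**2*Z ↦ 2·25·1·0 = 0
  3*X*Y*Z ↦ 3·5·6·0 = 0
  2*X*Z**2 ↦ 2·5·1·0 = 0
  3*Y**3 ↦ 3·1·216·1 = 648
  -3*Y**2*Z ↦ -3·1·36·0 = 0
  2*Z**3 ↦ 2·1·1·0 = 0
Sum: F(5, 6, 0) = (300) + (0) + (0) + (0) + (648) + (0) + (0) = 948.
Reducing mod 7: 948 ≡ 3 (mod 7).
Since F(a, b, c) ≡ 3 ≠ 0 (mod 7), P does NOT lie on the curve.
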